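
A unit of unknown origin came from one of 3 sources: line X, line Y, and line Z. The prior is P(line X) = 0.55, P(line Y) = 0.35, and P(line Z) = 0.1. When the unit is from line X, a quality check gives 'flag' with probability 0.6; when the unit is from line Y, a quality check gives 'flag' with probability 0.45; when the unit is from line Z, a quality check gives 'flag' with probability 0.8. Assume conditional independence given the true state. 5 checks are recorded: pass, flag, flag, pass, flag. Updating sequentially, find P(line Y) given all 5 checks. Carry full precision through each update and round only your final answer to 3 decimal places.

After 'pass': normaliser = 0.4·0.5500 + 0.55·0.3500 + 0.2·0.1000; P(line X) ≈ 0.5087, P(line Y) ≈ 0.4451, P(line Z) ≈ 0.0462
After 'flag': normaliser = 0.6·0.5087 + 0.45·0.4451 + 0.8·0.0462; P(line X) ≈ 0.5626, P(line Y) ≈ 0.3692, P(line Z) ≈ 0.0682
After 'flag': normaliser = 0.6·0.5626 + 0.45·0.3692 + 0.8·0.0682; P(line X) ≈ 0.6047, P(line Y) ≈ 0.2976, P(line Z) ≈ 0.0977
After 'pass': normaliser = 0.4·0.6047 + 0.55·0.2976 + 0.2·0.0977; P(line X) ≈ 0.5690, P(line Y) ≈ 0.3851, P(line Z) ≈ 0.0460
After 'flag': normaliser = 0.6·0.5690 + 0.45·0.3851 + 0.8·0.0460; P(line X) ≈ 0.6191, P(line Y) ≈ 0.3142, P(line Z) ≈ 0.0667

0.314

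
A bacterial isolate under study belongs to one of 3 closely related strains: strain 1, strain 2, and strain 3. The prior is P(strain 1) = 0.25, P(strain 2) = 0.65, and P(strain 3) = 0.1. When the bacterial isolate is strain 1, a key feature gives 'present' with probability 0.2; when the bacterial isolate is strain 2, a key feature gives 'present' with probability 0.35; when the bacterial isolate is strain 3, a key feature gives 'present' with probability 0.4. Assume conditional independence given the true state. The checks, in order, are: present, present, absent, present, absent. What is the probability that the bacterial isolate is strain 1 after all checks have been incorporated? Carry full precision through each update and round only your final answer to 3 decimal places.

After 'present': normaliser = 0.2·0.2500 + 0.35·0.6500 + 0.4·0.1000; P(strain 1) ≈ 0.1575, P(strain 2) ≈ 0.7165, P(strain 3) ≈ 0.1260
After 'present': normaliser = 0.2·0.1575 + 0.35·0.7165 + 0.4·0.1260; P(strain 1) ≈ 0.0947, P(strain 2) ≈ 0.7538, P(strain 3) ≈ 0.1515
After 'absent': normaliser = 0.8·0.0947 + 0.65·0.7538 + 0.6·0.1515; P(strain 1) ≈ 0.1153, P(strain 2) ≈ 0.7462, P(strain 3) ≈ 0.1384
After 'present': normaliser = 0.2·0.1153 + 0.35·0.7462 + 0.4·0.1384; P(strain 1) ≈ 0.0679, P(strain 2) ≈ 0.7690, P(strain 3) ≈ 0.1630
After 'absent': normaliser = 0.8·0.0679 + 0.65·0.7690 + 0.6·0.1630; P(strain 1) ≈ 0.0833, P(strain 2) ≈ 0.7666, P(strain 3) ≈ 0.1500

0.083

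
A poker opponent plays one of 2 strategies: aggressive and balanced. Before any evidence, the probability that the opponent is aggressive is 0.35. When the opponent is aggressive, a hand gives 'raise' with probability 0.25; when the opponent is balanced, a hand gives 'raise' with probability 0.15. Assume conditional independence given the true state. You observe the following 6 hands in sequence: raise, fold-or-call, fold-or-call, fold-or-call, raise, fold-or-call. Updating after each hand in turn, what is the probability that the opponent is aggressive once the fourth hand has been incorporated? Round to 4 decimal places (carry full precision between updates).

After 'raise': P(aggressive) = 0.25·0.3500 / (0.25·0.3500 + 0.15·0.6500) ≈ 0.4730
After 'fold-or-call': P(aggressive) = 0.75·0.4730 / (0.75·0.4730 + 0.85·0.5270) ≈ 0.4419
After 'fold-or-call': P(aggressive) = 0.75·0.4419 / (0.75·0.4419 + 0.85·0.5581) ≈ 0.4113
After 'fold-or-call': P(aggressive) = 0.75·0.4113 / (0.75·0.4113 + 0.85·0.5887) ≈ 0.3814

0.3814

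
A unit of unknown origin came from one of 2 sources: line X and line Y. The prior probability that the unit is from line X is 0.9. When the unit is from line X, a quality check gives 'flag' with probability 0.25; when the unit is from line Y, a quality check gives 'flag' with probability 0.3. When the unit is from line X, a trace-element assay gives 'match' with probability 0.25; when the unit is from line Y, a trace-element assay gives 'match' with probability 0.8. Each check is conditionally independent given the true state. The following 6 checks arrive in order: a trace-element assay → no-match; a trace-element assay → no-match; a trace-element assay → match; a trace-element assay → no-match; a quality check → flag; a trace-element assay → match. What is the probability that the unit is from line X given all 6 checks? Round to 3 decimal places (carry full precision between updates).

After a trace-element assay='no-match': P(line X) = 0.75·0.9000 / (0.75·0.9000 + 0.2·0.1000) ≈ 0.9712
After a trace-element assay='no-match': P(line X) = 0.75·0.9712 / (0.75·0.9712 + 0.2·0.0288) ≈ 0.9922
After a trace-element assay='match': P(line X) = 0.25·0.9922 / (0.25·0.9922 + 0.8·0.0078) ≈ 0.9753
After a trace-element assay='no-match': P(line X) = 0.75·0.9753 / (0.75·0.9753 + 0.2·0.0247) ≈ 0.9933
After a quality check='flag': P(line X) = 0.25·0.9933 / (0.25·0.9933 + 0.3·0.0067) ≈ 0.9920
After a trace-element assay='match': P(line X) = 0.25·0.9920 / (0.25·0.9920 + 0.8·0.0080) ≈ 0.9748

0.975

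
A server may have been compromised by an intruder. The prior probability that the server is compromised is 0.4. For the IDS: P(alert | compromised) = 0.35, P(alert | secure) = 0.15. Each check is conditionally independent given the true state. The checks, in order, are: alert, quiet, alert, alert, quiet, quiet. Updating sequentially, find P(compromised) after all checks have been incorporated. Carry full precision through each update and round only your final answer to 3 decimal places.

Apply Bayes' rule sequentially, carrying P(compromised) forward.
After 'alert': P(compromised) = 0.35·0.4000 / (0.35·0.4000 + 0.15·0.6000) ≈ 0.6087
After 'quiet': P(compromised) = 0.65·0.6087 / (0.65·0.6087 + 0.85·0.3913) ≈ 0.5433
After 'alert': P(compromised) = 0.35·0.5433 / (0.35·0.5433 + 0.15·0.4567) ≈ 0.7351
After 'alert': P(compromised) = 0.35·0.7351 / (0.35·0.7351 + 0.15·0.2649) ≈ 0.8662
After 'quiet': P(compromised) = 0.65·0.8662 / (0.65·0.8662 + 0.85·0.1338) ≈ 0.8320
After 'quiet': P(compromised) = 0.65·0.8320 / (0.65·0.8320 + 0.85·0.1680) ≈ 0.7911

0.791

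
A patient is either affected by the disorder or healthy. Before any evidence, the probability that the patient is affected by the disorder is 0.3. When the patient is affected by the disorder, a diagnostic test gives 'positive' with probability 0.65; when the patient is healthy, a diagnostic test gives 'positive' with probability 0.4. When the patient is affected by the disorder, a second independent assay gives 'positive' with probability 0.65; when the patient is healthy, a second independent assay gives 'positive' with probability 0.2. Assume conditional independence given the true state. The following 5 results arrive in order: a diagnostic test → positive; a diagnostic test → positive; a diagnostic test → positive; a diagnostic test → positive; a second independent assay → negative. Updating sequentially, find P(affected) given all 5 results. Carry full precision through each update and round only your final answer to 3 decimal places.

0.567

After a diagnostic test='positive': P(affected) = 0.65·0.3000 / (0.65·0.3000 + 0.4·0.7000) ≈ 0.4105
After a diagnostic test='positive': P(affected) = 0.65·0.4105 / (0.65·0.4105 + 0.4·0.5895) ≈ 0.5309
After a diagnostic test='positive': P(affected) = 0.65·0.5309 / (0.65·0.5309 + 0.4·0.4691) ≈ 0.6478
After a diagnostic test='positive': P(affected) = 0.65·0.6478 / (0.65·0.6478 + 0.4·0.3522) ≈ 0.7493
After a second independent assay='negative': P(affected) = 0.35·0.7493 / (0.35·0.7493 + 0.8·0.2507) ≈ 0.5666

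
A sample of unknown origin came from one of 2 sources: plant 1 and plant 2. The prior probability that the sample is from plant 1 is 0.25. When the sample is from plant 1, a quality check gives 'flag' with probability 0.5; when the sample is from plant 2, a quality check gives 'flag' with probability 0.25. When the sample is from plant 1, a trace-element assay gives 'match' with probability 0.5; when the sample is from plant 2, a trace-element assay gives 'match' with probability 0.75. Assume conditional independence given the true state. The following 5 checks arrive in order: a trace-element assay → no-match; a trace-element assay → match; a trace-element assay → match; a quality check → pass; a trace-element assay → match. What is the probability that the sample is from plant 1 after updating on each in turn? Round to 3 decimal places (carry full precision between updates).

After a trace-element assay='no-match': P(plant 1) = 0.5·0.2500 / (0.5·0.2500 + 0.25·0.7500) ≈ 0.4000
After a trace-element assay='match': P(plant 1) = 0.5·0.4000 / (0.5·0.4000 + 0.75·0.6000) ≈ 0.3077
After a trace-element assay='match': P(plant 1) = 0.5·0.3077 / (0.5·0.3077 + 0.75·0.6923) ≈ 0.2286
After a quality check='pass': P(plant 1) = 0.5·0.2286 / (0.5·0.2286 + 0.75·0.7714) ≈ 0.1649
After a trace-element assay='match': P(plant 1) = 0.5·0.1649 / (0.5·0.1649 + 0.75·0.8351) ≈ 0.1164

0.116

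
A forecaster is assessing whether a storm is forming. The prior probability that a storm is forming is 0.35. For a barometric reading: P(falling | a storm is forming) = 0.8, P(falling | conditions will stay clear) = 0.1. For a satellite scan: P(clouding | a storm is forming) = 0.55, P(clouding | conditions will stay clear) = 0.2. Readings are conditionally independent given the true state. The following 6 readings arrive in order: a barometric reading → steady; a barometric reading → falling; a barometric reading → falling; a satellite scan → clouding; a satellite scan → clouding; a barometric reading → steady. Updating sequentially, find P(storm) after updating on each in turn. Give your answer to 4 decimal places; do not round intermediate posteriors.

After a barometric reading='steady': P(storm) = 0.2·0.3500 / (0.2·0.3500 + 0.9·0.6500) ≈ 0.1069
After a barometric reading='falling': P(storm) = 0.8·0.1069 / (0.8·0.1069 + 0.1·0.8931) ≈ 0.4891
After a barometric reading='falling': P(storm) = 0.8·0.4891 / (0.8·0.4891 + 0.1·0.5109) ≈ 0.8845
After a satellite scan='clouding': P(storm) = 0.55·0.8845 / (0.55·0.8845 + 0.2·0.1155) ≈ 0.9547
After a satellite scan='clouding': P(storm) = 0.55·0.9547 / (0.55·0.9547 + 0.2·0.0453) ≈ 0.9830
After a barometric reading='steady': P(storm) = 0.2·0.9830 / (0.2·0.9830 + 0.9·0.0170) ≈ 0.9279

0.9279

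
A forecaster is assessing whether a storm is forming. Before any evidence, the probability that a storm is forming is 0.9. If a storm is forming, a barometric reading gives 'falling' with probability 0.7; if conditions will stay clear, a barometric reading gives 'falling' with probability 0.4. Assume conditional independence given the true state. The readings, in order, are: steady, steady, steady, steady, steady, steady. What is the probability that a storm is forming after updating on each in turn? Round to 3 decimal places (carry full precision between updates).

0.123

After 'steady': P(storm) = 0.3·0.9000 / (0.3·0.9000 + 0.6·0.1000) ≈ 0.8182
After 'steady': P(storm) = 0.3·0.8182 / (0.3·0.8182 + 0.6·0.1818) ≈ 0.6923
After 'steady': P(storm) = 0.3·0.6923 / (0.3·0.6923 + 0.6·0.3077) ≈ 0.5294
After 'steady': P(storm) = 0.3·0.5294 / (0.3·0.5294 + 0.6·0.4706) ≈ 0.3600
After 'steady': P(storm) = 0.3·0.3600 / (0.3·0.3600 + 0.6·0.6400) ≈ 0.2195
After 'steady': P(storm) = 0.3·0.2195 / (0.3·0.2195 + 0.6·0.7805) ≈ 0.1233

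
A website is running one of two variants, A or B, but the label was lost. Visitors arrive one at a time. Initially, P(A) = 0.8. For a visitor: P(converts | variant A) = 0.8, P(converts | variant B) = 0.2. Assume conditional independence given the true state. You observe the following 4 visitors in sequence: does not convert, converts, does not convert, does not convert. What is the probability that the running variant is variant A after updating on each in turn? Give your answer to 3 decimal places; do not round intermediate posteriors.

0.200

After 'does not convert': P(A) = 0.2·0.8000 / (0.2·0.8000 + 0.8·0.2000) ≈ 0.5000
After 'converts': P(A) = 0.8·0.5000 / (0.8·0.5000 + 0.2·0.5000) ≈ 0.8000
After 'does not convert': P(A) = 0.2·0.8000 / (0.2·0.8000 + 0.8·0.2000) ≈ 0.5000
After 'does not convert': P(A) = 0.2·0.5000 / (0.2·0.5000 + 0.8·0.5000) ≈ 0.2000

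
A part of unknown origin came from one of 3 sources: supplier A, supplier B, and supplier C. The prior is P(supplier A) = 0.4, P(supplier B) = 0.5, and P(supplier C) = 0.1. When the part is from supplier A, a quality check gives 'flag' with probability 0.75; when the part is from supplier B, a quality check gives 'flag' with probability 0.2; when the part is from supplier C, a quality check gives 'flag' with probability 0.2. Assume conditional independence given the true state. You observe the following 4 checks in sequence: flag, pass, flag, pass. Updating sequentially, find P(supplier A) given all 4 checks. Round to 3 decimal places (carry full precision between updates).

0.478

After 'flag': normaliser = 0.75·0.4000 + 0.2·0.5000 + 0.2·0.1000; P(supplier A) ≈ 0.7143, P(supplier B) ≈ 0.2381, P(supplier C) ≈ 0.0476
After 'pass': normaliser = 0.25·0.7143 + 0.8·0.2381 + 0.8·0.0476; P(supplier A) ≈ 0.4386, P(supplier B) ≈ 0.4678, P(supplier C) ≈ 0.0936
After 'flag': normaliser = 0.75·0.4386 + 0.2·0.4678 + 0.2·0.0936; P(supplier A) ≈ 0.7455, P(supplier B) ≈ 0.2121, P(supplier C) ≈ 0.0424
After 'pass': normaliser = 0.25·0.7455 + 0.8·0.2121 + 0.8·0.0424; P(supplier A) ≈ 0.4780, P(supplier B) ≈ 0.4350, P(supplier C) ≈ 0.0870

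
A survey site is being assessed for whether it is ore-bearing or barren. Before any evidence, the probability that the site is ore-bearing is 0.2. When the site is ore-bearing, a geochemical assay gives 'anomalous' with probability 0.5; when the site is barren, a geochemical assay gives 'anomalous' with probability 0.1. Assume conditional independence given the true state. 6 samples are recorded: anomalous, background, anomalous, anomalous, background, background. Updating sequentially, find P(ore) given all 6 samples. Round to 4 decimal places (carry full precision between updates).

0.8427

After 'anomalous': P(ore) = 0.5·0.2000 / (0.5·0.2000 + 0.1·0.8000) ≈ 0.5556
After 'background': P(ore) = 0.5·0.5556 / (0.5·0.5556 + 0.9·0.4444) ≈ 0.4098
After 'anomalous': P(ore) = 0.5·0.4098 / (0.5·0.4098 + 0.1·0.5902) ≈ 0.7764
After 'anomalous': P(ore) = 0.5·0.7764 / (0.5·0.7764 + 0.1·0.2236) ≈ 0.9455
After 'background': P(ore) = 0.5·0.9455 / (0.5·0.9455 + 0.9·0.0545) ≈ 0.9061
After 'background': P(ore) = 0.5·0.9061 / (0.5·0.9061 + 0.9·0.0939) ≈ 0.8427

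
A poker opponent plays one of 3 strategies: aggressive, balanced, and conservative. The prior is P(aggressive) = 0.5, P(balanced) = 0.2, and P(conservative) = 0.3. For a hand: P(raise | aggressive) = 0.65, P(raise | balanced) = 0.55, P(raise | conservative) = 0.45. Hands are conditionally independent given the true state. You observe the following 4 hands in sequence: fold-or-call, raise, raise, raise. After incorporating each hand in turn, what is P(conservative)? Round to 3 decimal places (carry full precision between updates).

0.193

After 'fold-or-call': normaliser = 0.35·0.5000 + 0.45·0.2000 + 0.55·0.3000; P(aggressive) ≈ 0.4070, P(balanced) ≈ 0.2093, P(conservative) ≈ 0.3837
After 'raise': normaliser = 0.65·0.4070 + 0.55·0.2093 + 0.45·0.3837; P(aggressive) ≈ 0.4789, P(balanced) ≈ 0.2084, P(conservative) ≈ 0.3126
After 'raise': normaliser = 0.65·0.4789 + 0.55·0.2084 + 0.45·0.3126; P(aggressive) ≈ 0.5494, P(balanced) ≈ 0.2023, P(conservative) ≈ 0.2483
After 'raise': normaliser = 0.65·0.5494 + 0.55·0.2023 + 0.45·0.2483; P(aggressive) ≈ 0.6156, P(balanced) ≈ 0.1918, P(conservative) ≈ 0.1926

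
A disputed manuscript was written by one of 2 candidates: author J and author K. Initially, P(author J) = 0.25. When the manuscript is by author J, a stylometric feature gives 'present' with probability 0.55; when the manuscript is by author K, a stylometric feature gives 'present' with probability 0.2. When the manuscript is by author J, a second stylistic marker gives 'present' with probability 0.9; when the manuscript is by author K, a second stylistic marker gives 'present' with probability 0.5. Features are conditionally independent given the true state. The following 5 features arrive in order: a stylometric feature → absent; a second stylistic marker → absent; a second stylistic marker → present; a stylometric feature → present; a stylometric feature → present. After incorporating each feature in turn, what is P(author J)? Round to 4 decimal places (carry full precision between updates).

After a stylometric feature='absent': P(author J) = 0.45·0.2500 / (0.45·0.2500 + 0.8·0.7500) ≈ 0.1579
After a second stylistic marker='absent': P(author J) = 0.1·0.1579 / (0.1·0.1579 + 0.5·0.8421) ≈ 0.0361
After a second stylistic marker='present': P(author J) = 0.9·0.0361 / (0.9·0.0361 + 0.5·0.9639) ≈ 0.0632
After a stylometric feature='present': P(author J) = 0.55·0.0632 / (0.55·0.0632 + 0.2·0.9368) ≈ 0.1566
After a stylometric feature='present': P(author J) = 0.55·0.1566 / (0.55·0.1566 + 0.2·0.8434) ≈ 0.3380

0.3380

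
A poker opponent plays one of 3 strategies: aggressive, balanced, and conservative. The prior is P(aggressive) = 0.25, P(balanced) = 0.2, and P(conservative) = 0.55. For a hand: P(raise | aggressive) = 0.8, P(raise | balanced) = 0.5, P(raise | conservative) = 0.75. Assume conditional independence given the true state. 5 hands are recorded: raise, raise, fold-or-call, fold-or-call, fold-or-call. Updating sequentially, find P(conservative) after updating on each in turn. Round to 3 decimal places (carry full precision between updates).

After 'raise': normaliser = 0.8·0.2500 + 0.5·0.2000 + 0.75·0.5500; P(aggressive) ≈ 0.2807, P(balanced) ≈ 0.1404, P(conservative) ≈ 0.5789
After 'raise': normaliser = 0.8·0.2807 + 0.5·0.1404 + 0.75·0.5789; P(aggressive) ≈ 0.3081, P(balanced) ≈ 0.0963, P(conservative) ≈ 0.5957
After 'fold-or-call': normaliser = 0.2·0.3081 + 0.5·0.0963 + 0.25·0.5957; P(aggressive) ≈ 0.2382, P(balanced) ≈ 0.1861, P(conservative) ≈ 0.5757
After 'fold-or-call': normaliser = 0.2·0.2382 + 0.5·0.1861 + 0.25·0.5757; P(aggressive) ≈ 0.1674, P(balanced) ≈ 0.3269, P(conservative) ≈ 0.5057
After 'fold-or-call': normaliser = 0.2·0.1674 + 0.5·0.3269 + 0.25·0.5057; P(aggressive) ≈ 0.1035, P(balanced) ≈ 0.5055, P(conservative) ≈ 0.3910

0.391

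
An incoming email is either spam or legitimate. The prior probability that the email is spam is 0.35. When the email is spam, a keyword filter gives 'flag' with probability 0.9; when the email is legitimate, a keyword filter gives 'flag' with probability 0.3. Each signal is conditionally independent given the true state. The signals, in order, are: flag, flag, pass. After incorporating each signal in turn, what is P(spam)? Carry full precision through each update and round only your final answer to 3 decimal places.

Apply Bayes' rule sequentially, carrying P(spam) forward.
After 'flag': P(spam) = 0.9·0.3500 / (0.9·0.3500 + 0.3·0.6500) ≈ 0.6176
After 'flag': P(spam) = 0.9·0.6176 / (0.9·0.6176 + 0.3·0.3824) ≈ 0.8289
After 'pass': P(spam) = 0.1·0.8289 / (0.1·0.8289 + 0.7·0.1711) ≈ 0.4091

0.409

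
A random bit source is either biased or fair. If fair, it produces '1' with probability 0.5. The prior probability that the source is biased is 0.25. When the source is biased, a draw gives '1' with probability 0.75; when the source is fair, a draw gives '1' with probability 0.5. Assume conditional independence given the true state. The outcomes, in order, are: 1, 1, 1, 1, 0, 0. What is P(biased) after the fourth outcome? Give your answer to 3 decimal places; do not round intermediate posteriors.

After '1': P(biased) = 0.75·0.2500 / (0.75·0.2500 + 0.5·0.7500) ≈ 0.3333
After '1': P(biased) = 0.75·0.3333 / (0.75·0.3333 + 0.5·0.6667) ≈ 0.4286
After '1': P(biased) = 0.75·0.4286 / (0.75·0.4286 + 0.5·0.5714) ≈ 0.5294
After '1': P(biased) = 0.75·0.5294 / (0.75·0.5294 + 0.5·0.4706) ≈ 0.6279

0.628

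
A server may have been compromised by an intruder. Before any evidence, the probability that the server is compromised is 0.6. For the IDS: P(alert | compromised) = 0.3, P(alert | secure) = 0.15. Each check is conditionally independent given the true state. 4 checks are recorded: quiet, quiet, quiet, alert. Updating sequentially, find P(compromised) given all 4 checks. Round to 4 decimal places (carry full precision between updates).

0.6262

After 'quiet': P(compromised) = 0.7·0.6000 / (0.7·0.6000 + 0.85·0.4000) ≈ 0.5526
After 'quiet': P(compromised) = 0.7·0.5526 / (0.7·0.5526 + 0.85·0.4474) ≈ 0.5043
After 'quiet': P(compromised) = 0.7·0.5043 / (0.7·0.5043 + 0.85·0.4957) ≈ 0.4559
After 'alert': P(compromised) = 0.3·0.4559 / (0.3·0.4559 + 0.15·0.5441) ≈ 0.6262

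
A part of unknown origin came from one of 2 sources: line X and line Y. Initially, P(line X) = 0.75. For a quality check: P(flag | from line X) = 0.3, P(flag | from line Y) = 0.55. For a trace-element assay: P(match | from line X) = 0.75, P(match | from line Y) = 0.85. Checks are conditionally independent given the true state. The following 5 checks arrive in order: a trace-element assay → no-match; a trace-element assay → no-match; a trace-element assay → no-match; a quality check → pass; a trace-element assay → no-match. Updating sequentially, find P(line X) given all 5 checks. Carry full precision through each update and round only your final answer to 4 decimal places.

0.9730

After a trace-element assay='no-match': P(line X) = 0.25·0.7500 / (0.25·0.7500 + 0.15·0.2500) ≈ 0.8333
After a trace-element assay='no-match': P(line X) = 0.25·0.8333 / (0.25·0.8333 + 0.15·0.1667) ≈ 0.8929
After a trace-element assay='no-match': P(line X) = 0.25·0.8929 / (0.25·0.8929 + 0.15·0.1071) ≈ 0.9328
After a quality check='pass': P(line X) = 0.7·0.9328 / (0.7·0.9328 + 0.45·0.0672) ≈ 0.9558
After a trace-element assay='no-match': P(line X) = 0.25·0.9558 / (0.25·0.9558 + 0.15·0.0442) ≈ 0.9730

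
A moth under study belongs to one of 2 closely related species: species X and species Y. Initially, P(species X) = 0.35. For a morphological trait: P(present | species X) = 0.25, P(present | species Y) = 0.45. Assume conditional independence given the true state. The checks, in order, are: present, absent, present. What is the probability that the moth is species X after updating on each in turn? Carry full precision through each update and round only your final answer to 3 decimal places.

0.185

After 'present': P(species X) = 0.25·0.3500 / (0.25·0.3500 + 0.45·0.6500) ≈ 0.2303
After 'absent': P(species X) = 0.75·0.2303 / (0.75·0.2303 + 0.55·0.7697) ≈ 0.2897
After 'present': P(species X) = 0.25·0.2897 / (0.25·0.2897 + 0.45·0.7103) ≈ 0.1848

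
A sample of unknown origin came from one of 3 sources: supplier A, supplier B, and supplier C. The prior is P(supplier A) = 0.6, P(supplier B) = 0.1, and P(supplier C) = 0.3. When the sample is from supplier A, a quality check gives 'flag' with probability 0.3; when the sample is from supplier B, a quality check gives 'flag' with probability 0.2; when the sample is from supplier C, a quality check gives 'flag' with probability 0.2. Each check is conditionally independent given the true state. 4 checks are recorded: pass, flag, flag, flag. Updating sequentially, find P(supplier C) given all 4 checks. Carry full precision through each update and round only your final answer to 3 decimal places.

0.138

After 'pass': normaliser = 0.7·0.6000 + 0.8·0.1000 + 0.8·0.3000; P(supplier A) ≈ 0.5676, P(supplier B) ≈ 0.1081, P(supplier C) ≈ 0.3243
After 'flag': normaliser = 0.3·0.5676 + 0.2·0.1081 + 0.2·0.3243; P(supplier A) ≈ 0.6632, P(supplier B) ≈ 0.0842, P(supplier C) ≈ 0.2526
After 'flag': normaliser = 0.3·0.6632 + 0.2·0.0842 + 0.2·0.2526; P(supplier A) ≈ 0.7470, P(supplier B) ≈ 0.0632, P(supplier C) ≈ 0.1897
After 'flag': normaliser = 0.3·0.7470 + 0.2·0.0632 + 0.2·0.1897; P(supplier A) ≈ 0.8158, P(supplier B) ≈ 0.0460, P(supplier C) ≈ 0.1381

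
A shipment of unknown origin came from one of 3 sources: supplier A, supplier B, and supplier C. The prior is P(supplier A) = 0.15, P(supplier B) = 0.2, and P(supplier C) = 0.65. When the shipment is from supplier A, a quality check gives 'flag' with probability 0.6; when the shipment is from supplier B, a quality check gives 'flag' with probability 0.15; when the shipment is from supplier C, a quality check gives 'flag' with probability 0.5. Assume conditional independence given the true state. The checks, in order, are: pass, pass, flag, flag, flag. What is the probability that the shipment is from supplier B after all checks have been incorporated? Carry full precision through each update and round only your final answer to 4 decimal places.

After 'pass': normaliser = 0.4·0.1500 + 0.85·0.2000 + 0.5·0.6500; P(supplier A) ≈ 0.1081, P(supplier B) ≈ 0.3063, P(supplier C) ≈ 0.5856
After 'pass': normaliser = 0.4·0.1081 + 0.85·0.3063 + 0.5·0.5856; P(supplier A) ≈ 0.0725, P(supplier B) ≈ 0.4366, P(supplier C) ≈ 0.4909
After 'flag': normaliser = 0.6·0.0725 + 0.15·0.4366 + 0.5·0.4909; P(supplier A) ≈ 0.1227, P(supplier B) ≈ 0.1847, P(supplier C) ≈ 0.6925
After 'flag': normaliser = 0.6·0.1227 + 0.15·0.1847 + 0.5·0.6925; P(supplier A) ≈ 0.1645, P(supplier B) ≈ 0.0619, P(supplier C) ≈ 0.7736
After 'flag': normaliser = 0.6·0.1645 + 0.15·0.0619 + 0.5·0.7736; P(supplier A) ≈ 0.1995, P(supplier B) ≈ 0.0188, P(supplier C) ≈ 0.7817

0.0188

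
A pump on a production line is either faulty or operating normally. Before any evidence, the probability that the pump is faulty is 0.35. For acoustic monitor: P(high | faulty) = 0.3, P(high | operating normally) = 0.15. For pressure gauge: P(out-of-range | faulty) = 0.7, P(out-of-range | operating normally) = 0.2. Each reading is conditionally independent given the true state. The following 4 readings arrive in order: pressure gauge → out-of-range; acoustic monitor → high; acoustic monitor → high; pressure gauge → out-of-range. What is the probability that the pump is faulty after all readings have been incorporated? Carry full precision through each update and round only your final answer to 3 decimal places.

Each posterior becomes the prior for the next update.
After pressure gauge='out-of-range': P(faulty) = 0.7·0.3500 / (0.7·0.3500 + 0.2·0.6500) ≈ 0.6533
After acoustic monitor='high': P(faulty) = 0.3·0.6533 / (0.3·0.6533 + 0.15·0.3467) ≈ 0.7903
After acoustic monitor='high': P(faulty) = 0.3·0.7903 / (0.3·0.7903 + 0.15·0.2097) ≈ 0.8829
After pressure gauge='out-of-range': P(faulty) = 0.7·0.8829 / (0.7·0.8829 + 0.2·0.1171) ≈ 0.9635

0.963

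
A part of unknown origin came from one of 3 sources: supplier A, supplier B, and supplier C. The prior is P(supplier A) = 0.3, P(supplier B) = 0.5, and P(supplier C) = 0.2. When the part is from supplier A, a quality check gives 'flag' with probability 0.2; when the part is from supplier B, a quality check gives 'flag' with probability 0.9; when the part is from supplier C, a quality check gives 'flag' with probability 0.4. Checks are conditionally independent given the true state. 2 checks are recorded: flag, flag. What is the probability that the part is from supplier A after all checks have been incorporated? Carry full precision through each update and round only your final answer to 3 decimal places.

0.027

After 'flag': normaliser = 0.2·0.3000 + 0.9·0.5000 + 0.4·0.2000; P(supplier A) ≈ 0.1017, P(supplier B) ≈ 0.7627, P(supplier C) ≈ 0.1356
After 'flag': normaliser = 0.2·0.1017 + 0.9·0.7627 + 0.4·0.1356; P(supplier A) ≈ 0.0267, P(supplier B) ≈ 0.9020, P(supplier C) ≈ 0.0713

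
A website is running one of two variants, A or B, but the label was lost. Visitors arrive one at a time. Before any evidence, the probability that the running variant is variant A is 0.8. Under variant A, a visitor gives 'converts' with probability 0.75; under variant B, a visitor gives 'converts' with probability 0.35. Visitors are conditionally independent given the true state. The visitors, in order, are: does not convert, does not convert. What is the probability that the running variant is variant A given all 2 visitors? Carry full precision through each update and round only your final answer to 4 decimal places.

0.3717

After 'does not convert': P(A) = 0.25·0.8000 / (0.25·0.8000 + 0.65·0.2000) ≈ 0.6061
After 'does not convert': P(A) = 0.25·0.6061 / (0.25·0.6061 + 0.65·0.3939) ≈ 0.3717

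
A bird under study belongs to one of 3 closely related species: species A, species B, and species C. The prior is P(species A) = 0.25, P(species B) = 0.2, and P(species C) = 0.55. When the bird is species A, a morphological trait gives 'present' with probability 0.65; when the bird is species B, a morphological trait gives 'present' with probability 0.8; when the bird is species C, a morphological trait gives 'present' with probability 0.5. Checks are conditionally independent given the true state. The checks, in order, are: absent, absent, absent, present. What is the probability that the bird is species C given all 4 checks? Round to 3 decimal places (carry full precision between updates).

0.807

Apply Bayes' rule sequentially, carrying P(species C) forward.
After 'absent': normaliser = 0.35·0.2500 + 0.2·0.2000 + 0.5·0.5500; P(species A) ≈ 0.2174, P(species B) ≈ 0.0994, P(species C) ≈ 0.6832
After 'absent': normaliser = 0.35·0.2174 + 0.2·0.0994 + 0.5·0.6832; P(species A) ≈ 0.1739, P(species B) ≈ 0.0454, P(species C) ≈ 0.7807
After 'absent': normaliser = 0.35·0.1739 + 0.2·0.0454 + 0.5·0.7807; P(species A) ≈ 0.1322, P(species B) ≈ 0.0197, P(species C) ≈ 0.8480
After 'present': normaliser = 0.65·0.1322 + 0.8·0.0197 + 0.5·0.8480; P(species A) ≈ 0.1635, P(species B) ≈ 0.0300, P(species C) ≈ 0.8065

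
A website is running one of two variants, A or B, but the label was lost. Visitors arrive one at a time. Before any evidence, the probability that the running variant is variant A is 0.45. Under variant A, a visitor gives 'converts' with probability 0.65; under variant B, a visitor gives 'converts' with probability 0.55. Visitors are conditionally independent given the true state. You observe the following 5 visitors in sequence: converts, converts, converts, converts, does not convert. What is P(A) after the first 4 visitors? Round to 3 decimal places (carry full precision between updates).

After 'converts': P(A) = 0.65·0.4500 / (0.65·0.4500 + 0.55·0.5500) ≈ 0.4916
After 'converts': P(A) = 0.65·0.4916 / (0.65·0.4916 + 0.55·0.5084) ≈ 0.5333
After 'converts': P(A) = 0.65·0.5333 / (0.65·0.5333 + 0.55·0.4667) ≈ 0.5746
After 'converts': P(A) = 0.65·0.5746 / (0.65·0.5746 + 0.55·0.4254) ≈ 0.6148

0.615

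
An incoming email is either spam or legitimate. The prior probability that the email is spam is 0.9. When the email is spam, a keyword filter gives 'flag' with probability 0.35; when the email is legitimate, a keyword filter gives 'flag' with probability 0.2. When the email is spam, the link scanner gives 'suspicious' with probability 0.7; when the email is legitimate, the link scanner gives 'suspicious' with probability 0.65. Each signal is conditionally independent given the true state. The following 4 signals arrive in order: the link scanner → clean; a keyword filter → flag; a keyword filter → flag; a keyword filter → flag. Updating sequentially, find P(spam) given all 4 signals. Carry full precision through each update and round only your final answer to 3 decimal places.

After the link scanner='clean': P(spam) = 0.3·0.9000 / (0.3·0.9000 + 0.35·0.1000) ≈ 0.8852
After a keyword filter='flag': P(spam) = 0.35·0.8852 / (0.35·0.8852 + 0.2·0.1148) ≈ 0.9310
After a keyword filter='flag': P(spam) = 0.35·0.9310 / (0.35·0.9310 + 0.2·0.0690) ≈ 0.9594
After a keyword filter='flag': P(spam) = 0.35·0.9594 / (0.35·0.9594 + 0.2·0.0406) ≈ 0.9764

0.976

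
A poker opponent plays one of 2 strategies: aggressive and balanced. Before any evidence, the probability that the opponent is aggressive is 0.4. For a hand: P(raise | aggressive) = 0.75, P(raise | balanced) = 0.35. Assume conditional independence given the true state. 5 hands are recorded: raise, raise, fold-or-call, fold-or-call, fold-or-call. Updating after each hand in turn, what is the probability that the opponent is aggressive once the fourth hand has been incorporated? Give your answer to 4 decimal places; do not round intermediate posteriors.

0.3117

Apply Bayes' rule sequentially, carrying P(aggressive) forward.
After 'raise': P(aggressive) = 0.75·0.4000 / (0.75·0.4000 + 0.35·0.6000) ≈ 0.5882
After 'raise': P(aggressive) = 0.75·0.5882 / (0.75·0.5882 + 0.35·0.4118) ≈ 0.7538
After 'fold-or-call': P(aggressive) = 0.25·0.7538 / (0.25·0.7538 + 0.65·0.2462) ≈ 0.5407
After 'fold-or-call': P(aggressive) = 0.25·0.5407 / (0.25·0.5407 + 0.65·0.4593) ≈ 0.3117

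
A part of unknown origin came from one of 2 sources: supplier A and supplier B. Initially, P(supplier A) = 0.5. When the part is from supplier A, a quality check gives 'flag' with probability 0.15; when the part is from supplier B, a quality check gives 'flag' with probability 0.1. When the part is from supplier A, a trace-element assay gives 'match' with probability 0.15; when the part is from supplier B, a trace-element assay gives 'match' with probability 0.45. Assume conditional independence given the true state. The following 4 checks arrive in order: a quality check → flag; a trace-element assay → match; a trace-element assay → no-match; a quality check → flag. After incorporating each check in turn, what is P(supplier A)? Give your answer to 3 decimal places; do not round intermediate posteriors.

After a quality check='flag': P(supplier A) = 0.15·0.5000 / (0.15·0.5000 + 0.1·0.5000) ≈ 0.6000
After a trace-element assay='match': P(supplier A) = 0.15·0.6000 / (0.15·0.6000 + 0.45·0.4000) ≈ 0.3333
After a trace-element assay='no-match': P(supplier A) = 0.85·0.3333 / (0.85·0.3333 + 0.55·0.6667) ≈ 0.4359
After a quality check='flag': P(supplier A) = 0.15·0.4359 / (0.15·0.4359 + 0.1·0.5641) ≈ 0.5368

0.537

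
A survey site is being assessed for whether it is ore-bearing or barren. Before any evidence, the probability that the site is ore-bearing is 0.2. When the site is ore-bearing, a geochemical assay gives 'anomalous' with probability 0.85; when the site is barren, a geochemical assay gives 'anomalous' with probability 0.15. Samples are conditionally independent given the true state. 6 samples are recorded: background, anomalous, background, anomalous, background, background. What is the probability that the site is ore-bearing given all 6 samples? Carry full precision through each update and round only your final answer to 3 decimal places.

0.008

After 'background': P(ore) = 0.15·0.2000 / (0.15·0.2000 + 0.85·0.8000) ≈ 0.0423
After 'anomalous': P(ore) = 0.85·0.0423 / (0.85·0.0423 + 0.15·0.9577) ≈ 0.2000
After 'background': P(ore) = 0.15·0.2000 / (0.15·0.2000 + 0.85·0.8000) ≈ 0.0423
After 'anomalous': P(ore) = 0.85·0.0423 / (0.85·0.0423 + 0.15·0.9577) ≈ 0.2000
After 'background': P(ore) = 0.15·0.2000 / (0.15·0.2000 + 0.85·0.8000) ≈ 0.0423
After 'background': P(ore) = 0.15·0.0423 / (0.15·0.0423 + 0.85·0.9577) ≈ 0.0077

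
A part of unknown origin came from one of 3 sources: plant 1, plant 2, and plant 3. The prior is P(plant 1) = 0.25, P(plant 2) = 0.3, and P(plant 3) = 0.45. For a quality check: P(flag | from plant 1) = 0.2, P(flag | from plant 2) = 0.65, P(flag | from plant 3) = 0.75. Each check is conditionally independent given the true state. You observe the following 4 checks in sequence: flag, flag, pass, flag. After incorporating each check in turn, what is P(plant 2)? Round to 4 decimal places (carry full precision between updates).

0.3702

After 'flag': normaliser = 0.2·0.2500 + 0.65·0.3000 + 0.75·0.4500; P(plant 1) ≈ 0.0858, P(plant 2) ≈ 0.3348, P(plant 3) ≈ 0.5794
After 'flag': normaliser = 0.2·0.0858 + 0.65·0.3348 + 0.75·0.5794; P(plant 1) ≈ 0.0256, P(plant 2) ≈ 0.3251, P(plant 3) ≈ 0.6492
After 'pass': normaliser = 0.8·0.0256 + 0.35·0.3251 + 0.25·0.6492; P(plant 1) ≈ 0.0692, P(plant 2) ≈ 0.3836, P(plant 3) ≈ 0.5472
After 'flag': normaliser = 0.2·0.0692 + 0.65·0.3836 + 0.75·0.5472; P(plant 1) ≈ 0.0205, P(plant 2) ≈ 0.3702, P(plant 3) ≈ 0.6093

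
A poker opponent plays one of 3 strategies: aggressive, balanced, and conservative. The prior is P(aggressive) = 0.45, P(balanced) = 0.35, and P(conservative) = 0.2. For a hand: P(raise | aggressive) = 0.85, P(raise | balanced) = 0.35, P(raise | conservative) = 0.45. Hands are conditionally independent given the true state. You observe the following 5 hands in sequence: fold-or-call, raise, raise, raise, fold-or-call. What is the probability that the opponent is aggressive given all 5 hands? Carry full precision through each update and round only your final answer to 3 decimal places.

After 'fold-or-call': normaliser = 0.15·0.4500 + 0.65·0.3500 + 0.55·0.2000; P(aggressive) ≈ 0.1667, P(balanced) ≈ 0.5617, P(conservative) ≈ 0.2716
After 'raise': normaliser = 0.85·0.1667 + 0.35·0.5617 + 0.45·0.2716; P(aggressive) ≈ 0.3076, P(balanced) ≈ 0.4269, P(conservative) ≈ 0.2654
After 'raise': normaliser = 0.85·0.3076 + 0.35·0.4269 + 0.45·0.2654; P(aggressive) ≈ 0.4930, P(balanced) ≈ 0.2818, P(conservative) ≈ 0.2252
After 'raise': normaliser = 0.85·0.4930 + 0.35·0.2818 + 0.45·0.2252; P(aggressive) ≈ 0.6770, P(balanced) ≈ 0.1593, P(conservative) ≈ 0.1637
After 'fold-or-call': normaliser = 0.15·0.6770 + 0.65·0.1593 + 0.55·0.1637; P(aggressive) ≈ 0.3441, P(balanced) ≈ 0.3508, P(conservative) ≈ 0.3051

0.344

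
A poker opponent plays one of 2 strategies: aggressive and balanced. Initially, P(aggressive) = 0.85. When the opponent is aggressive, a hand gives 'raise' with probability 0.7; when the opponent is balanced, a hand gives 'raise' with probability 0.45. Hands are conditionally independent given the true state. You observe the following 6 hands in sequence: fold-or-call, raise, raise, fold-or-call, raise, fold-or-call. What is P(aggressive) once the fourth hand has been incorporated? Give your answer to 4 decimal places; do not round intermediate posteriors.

After 'fold-or-call': P(aggressive) = 0.3·0.8500 / (0.3·0.8500 + 0.55·0.1500) ≈ 0.7556
After 'raise': P(aggressive) = 0.7·0.7556 / (0.7·0.7556 + 0.45·0.2444) ≈ 0.8278
After 'raise': P(aggressive) = 0.7·0.8278 / (0.7·0.8278 + 0.45·0.1722) ≈ 0.8821
After 'fold-or-call': P(aggressive) = 0.3·0.8821 / (0.3·0.8821 + 0.55·0.1179) ≈ 0.8031

0.8031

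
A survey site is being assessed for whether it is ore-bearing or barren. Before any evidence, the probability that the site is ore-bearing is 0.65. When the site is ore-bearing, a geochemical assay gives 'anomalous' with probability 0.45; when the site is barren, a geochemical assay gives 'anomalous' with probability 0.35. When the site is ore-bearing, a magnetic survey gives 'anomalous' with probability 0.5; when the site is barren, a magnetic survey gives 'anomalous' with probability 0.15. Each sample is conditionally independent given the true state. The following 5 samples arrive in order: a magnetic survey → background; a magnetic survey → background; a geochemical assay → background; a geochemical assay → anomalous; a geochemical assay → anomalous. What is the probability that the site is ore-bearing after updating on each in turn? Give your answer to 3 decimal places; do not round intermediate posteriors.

After a magnetic survey='background': P(ore) = 0.5·0.6500 / (0.5·0.6500 + 0.85·0.3500) ≈ 0.5221
After a magnetic survey='background': P(ore) = 0.5·0.5221 / (0.5·0.5221 + 0.85·0.4779) ≈ 0.3912
After a geochemical assay='background': P(ore) = 0.55·0.3912 / (0.55·0.3912 + 0.65·0.6088) ≈ 0.3522
After a geochemical assay='anomalous': P(ore) = 0.45·0.3522 / (0.45·0.3522 + 0.35·0.6478) ≈ 0.4115
After a geochemical assay='anomalous': P(ore) = 0.45·0.4115 / (0.45·0.4115 + 0.35·0.5885) ≈ 0.4734

0.473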